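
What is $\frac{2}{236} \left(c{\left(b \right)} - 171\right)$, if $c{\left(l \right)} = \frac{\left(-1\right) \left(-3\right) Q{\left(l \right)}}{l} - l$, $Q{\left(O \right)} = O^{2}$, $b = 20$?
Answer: $- \frac{131}{118} \approx -1.1102$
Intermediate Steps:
$c{\left(l \right)} = 2 l$ ($c{\left(l \right)} = \frac{\left(-1\right) \left(-3\right) l^{2}}{l} - l = \frac{3 l^{2}}{l} - l = 3 l - l = 2 l$)
$\frac{2}{236} \left(c{\left(b \right)} - 171\right) = \frac{2}{236} \left(2 \cdot 20 - 171\right) = 2 \cdot \frac{1}{236} \left(40 - 171\right) = \frac{1}{118} \left(-131\right) = - \frac{131}{118}$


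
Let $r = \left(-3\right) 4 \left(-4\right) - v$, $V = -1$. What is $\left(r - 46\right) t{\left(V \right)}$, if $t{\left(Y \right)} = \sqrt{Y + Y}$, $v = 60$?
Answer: $- 58 i \sqrt{2} \approx - 82.024 i$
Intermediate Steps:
$t{\left(Y \right)} = \sqrt{2} \sqrt{Y}$ ($t{\left(Y \right)} = \sqrt{2 Y} = \sqrt{2} \sqrt{Y}$)
$r = -12$ ($r = \left(-3\right) 4 \left(-4\right) - 60 = \left(-12\right) \left(-4\right) - 60 = 48 - 60 = -12$)
$\left(r - 46\right) t{\left(V \right)} = \left(-12 - 46\right) \sqrt{2} \sqrt{-1} = - 58 \sqrt{2} i = - 58 i \sqrt{2}$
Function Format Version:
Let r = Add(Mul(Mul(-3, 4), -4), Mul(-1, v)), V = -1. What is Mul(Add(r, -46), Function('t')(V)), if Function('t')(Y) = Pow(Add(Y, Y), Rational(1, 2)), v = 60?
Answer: Mul(-58, I, Pow(2, Rational(1, 2))) ≈ Mul(-82.024, I)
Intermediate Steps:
Function('t')(Y) = Mul(Pow(2, Rational(1, 2)), Pow(Y, Rational(1, 2))) (Function('t')(Y) = Pow(Mul(2, Y), Rational(1, 2)) = Mul(Pow(2, Rational(1, 2)), Pow(Y, Rational(1, 2))))
r = -12 (r = Add(Mul(Mul(-3, 4), -4), Mul(-1, 60)) = Add(Mul(-12, -4), -60) = Add(48, -60) = -12)
Mul(Add(r, -46), Function('t')(V)) = Mul(Add(-12, -46), Mul(Pow(2, Rational(1, 2)), Pow(-1, Rational(1, 2)))) = Mul(-58, Mul(Pow(2, Rational(1, 2)), I)) = Mul(-58, Mul(I, Pow(2, Rational(1, 2)))) = Mul(-58, I, Pow(2, Rational(1, 2)))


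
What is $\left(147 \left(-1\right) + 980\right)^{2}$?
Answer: $693889$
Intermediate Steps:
$\left(147 \left(-1\right) + 980\right)^{2} = \left(-147 + 980\right)^{2} = 833^{2} = 693889$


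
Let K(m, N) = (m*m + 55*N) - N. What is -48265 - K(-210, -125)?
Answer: -85615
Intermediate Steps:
K(m, N) = m² + 54*N (K(m, N) = (m² + 55*N) - N = m² + 54*N)
-48265 - K(-210, -125) = -48265 - ((-210)² + 54*(-125)) = -48265 - (44100 - 6750) = -48265 - 1*37350 = -48265 - 37350 = -85615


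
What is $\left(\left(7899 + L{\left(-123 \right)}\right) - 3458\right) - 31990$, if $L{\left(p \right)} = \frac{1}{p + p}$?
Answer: $- \frac{6777055}{246} \approx -27549.0$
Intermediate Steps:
$L{\left(p \right)} = \frac{1}{2 p}$
$\left(\left(7899 + L{\left(-123 \right)}\right) - 3458\right) - 31990 = \left(\left(7899 + \frac{1}{2 \left(-123\right)}\right) - 3458\right) - 31990 = \left(\left(7899 + \frac{1}{2} \left(- \frac{1}{123}\right)\right) - 3458\right) - 31990 = \left(\left(7899 - \frac{1}{246}\right) - 3458\right) - 31990 = \left(\frac{1943153}{246} - 3458\right) - 31990 = \frac{1092485}{246} - 31990 = - \frac{6777055}{246}$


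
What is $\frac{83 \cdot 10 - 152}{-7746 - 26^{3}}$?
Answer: $- \frac{339}{12661} \approx -0.026775$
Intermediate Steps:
$\frac{83 \cdot 10 - 152}{-7746 - 26^{3}} = \frac{830 - 152}{-7746 - 17576} = \frac{678}{-7746 - 17576} = \frac{678}{-25322} = 678 \left(- \frac{1}{25322}\right) = - \frac{339}{12661}$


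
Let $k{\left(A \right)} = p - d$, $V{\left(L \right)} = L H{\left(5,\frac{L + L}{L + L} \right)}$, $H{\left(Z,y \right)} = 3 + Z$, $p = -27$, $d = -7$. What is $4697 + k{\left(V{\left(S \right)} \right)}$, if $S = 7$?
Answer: $4677$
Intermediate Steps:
$V{\left(L \right)} = 8 L$ ($V{\left(L \right)} = L \left(3 + 5\right) = L 8 = 8 L$)
$k{\left(A \right)} = -20$ ($k{\left(A \right)} = -27 - -7 = -27 + 7 = -20$)
$4697 + k{\left(V{\left(S \right)} \right)} = 4697 - 20 = 4677$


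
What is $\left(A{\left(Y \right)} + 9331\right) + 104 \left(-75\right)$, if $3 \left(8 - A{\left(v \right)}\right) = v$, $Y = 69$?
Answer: $1516$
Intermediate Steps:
$A{\left(v \right)} = 8 - \frac{v}{3}$
$\left(A{\left(Y \right)} + 9331\right) + 104 \left(-75\right) = \left(\left(8 - 23\right) + 9331\right) + 104 \left(-75\right) = \left(\left(8 - 23\right) + 9331\right) - 7800 = \left(-15 + 9331\right) - 7800 = 9316 - 7800 = 1516$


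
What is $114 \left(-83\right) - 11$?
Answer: $-9473$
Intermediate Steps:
$114 \left(-83\right) - 11 = -9462 - 11 = -9473$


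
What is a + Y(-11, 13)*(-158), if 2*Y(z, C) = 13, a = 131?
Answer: -896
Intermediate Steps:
Y(z, C) = 13/2 (Y(z, C) = (½)*13 = 13/2)
a + Y(-11, 13)*(-158) = 131 + (13/2)*(-158) = 131 - 1027 = -896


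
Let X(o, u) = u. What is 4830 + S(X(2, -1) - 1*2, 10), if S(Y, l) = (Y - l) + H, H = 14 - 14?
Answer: 4817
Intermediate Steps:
H = 0
S(Y, l) = Y - l (S(Y, l) = (Y - l) + 0 = Y - l)
4830 + S(X(2, -1) - 1*2, 10) = 4830 + ((-1 - 1*2) - 1*10) = 4830 + ((-1 - 2) - 10) = 4830 + (-3 - 10) = 4830 - 13 = 4817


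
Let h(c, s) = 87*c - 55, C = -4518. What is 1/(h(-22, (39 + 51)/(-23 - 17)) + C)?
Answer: -1/6487 ≈ -0.00015415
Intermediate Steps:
h(c, s) = -55 + 87*c
1/(h(-22, (39 + 51)/(-23 - 17)) + C) = 1/((-55 + 87*(-22)) - 4518) = 1/((-55 - 1914) - 4518) = 1/(-1969 - 4518) = 1/(-6487) = -1/6487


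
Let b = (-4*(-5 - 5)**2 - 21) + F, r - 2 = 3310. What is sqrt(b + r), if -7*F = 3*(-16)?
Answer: sqrt(141995)/7 ≈ 53.832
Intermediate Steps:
r = 3312 (r = 2 + 3310 = 3312)
F = 48/7 (F = -3*(-16)/7 = -1/7*(-48) = 48/7 ≈ 6.8571)
b = -2899/7 (b = (-4*(-5 - 5)**2 - 21) + 48/7 = (-4*(-10)**2 - 21) + 48/7 = (-4*100 - 21) + 48/7 = (-400 - 21) + 48/7 = -421 + 48/7 = -2899/7 ≈ -414.14)
sqrt(b + r) = sqrt(-2899/7 + 3312) = sqrt(20285/7) = sqrt(141995)/7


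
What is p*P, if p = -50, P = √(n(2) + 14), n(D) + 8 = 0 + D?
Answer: -100*√2 ≈ -141.42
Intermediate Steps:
n(D) = -8 + D (n(D) = -8 + (0 + D) = -8 + D)
P = 2*√2 (P = √((-8 + 2) + 14) = √(-6 + 14) = √8 = 2*√2 ≈ 2.8284)
p*P = -100*√2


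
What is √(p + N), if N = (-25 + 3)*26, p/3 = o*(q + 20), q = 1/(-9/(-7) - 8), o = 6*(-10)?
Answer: 14*I*√46718/47 ≈ 64.383*I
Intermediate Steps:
o = -60
q = -7/47 (q = 1/(-9*(-⅐) - 8) = 1/(9/7 - 8) = 1/(-47/7) = -7/47 ≈ -0.14894)
p = -167940/47 (p = 3*(-60*(-7/47 + 20)) = 3*(-60*933/47) = 3*(-55980/47) = -167940/47 ≈ -3573.2)
N = -572 (N = -22*26 = -572)
√(p + N) = √(-167940/47 - 572) = √(-194824/47) = 14*I*√46718/47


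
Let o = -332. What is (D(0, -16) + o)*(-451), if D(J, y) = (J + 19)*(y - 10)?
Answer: 372526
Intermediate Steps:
D(J, y) = (-10 + y)*(19 + J) (D(J, y) = (19 + J)*(-10 + y) = (-10 + y)*(19 + J))
(D(0, -16) + o)*(-451) = ((-190 - 10*0 + 19*(-16) + 0*(-16)) - 332)*(-451) = ((-190 + 0 - 304 + 0) - 332)*(-451) = (-494 - 332)*(-451) = -826*(-451) = 372526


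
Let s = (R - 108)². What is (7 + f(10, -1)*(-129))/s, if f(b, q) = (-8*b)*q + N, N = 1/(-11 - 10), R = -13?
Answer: -72148/102487 ≈ -0.70397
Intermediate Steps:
N = -1/21 (N = 1/(-21) = -1/21 ≈ -0.047619)
f(b, q) = -1/21 - 8*b*q (f(b, q) = (-8*b)*q - 1/21 = -8*b*q - 1/21 = -1/21 - 8*b*q)
s = 14641 (s = (-13 - 108)² = (-121)² = 14641)
(7 + f(10, -1)*(-129))/s = (7 + (-1/21 - 8*10*(-1))*(-129))/14641 = (7 + (-1/21 + 80)*(-129))*(1/14641) = (7 + (1679/21)*(-129))*(1/14641) = (7 - 72197/7)*(1/14641) = -72148/7*1/14641 = -72148/102487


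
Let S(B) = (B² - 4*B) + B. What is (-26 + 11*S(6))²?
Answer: 29584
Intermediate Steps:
S(B) = B² - 3*B
(-26 + 11*S(6))² = (-26 + 11*(6*(-3 + 6)))² = (-26 + 11*(6*3))² = (-26 + 11*18)² = (-26 + 198)² = 172² = 29584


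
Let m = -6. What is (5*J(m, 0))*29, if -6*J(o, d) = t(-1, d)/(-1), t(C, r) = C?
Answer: -145/6 ≈ -24.167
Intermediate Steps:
J(o, d) = -⅙ (J(o, d) = -(-1)/(6*(-1)) = -(-1)*(-1)/6 = -⅙*1 = -⅙)
(5*J(m, 0))*29 = (5*(-⅙))*29 = -⅚*29 = -145/6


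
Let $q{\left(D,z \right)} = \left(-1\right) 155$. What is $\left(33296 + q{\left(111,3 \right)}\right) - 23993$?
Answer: $9148$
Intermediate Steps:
$q{\left(D,z \right)} = -155$
$\left(33296 + q{\left(111,3 \right)}\right) - 23993 = \left(33296 - 155\right) - 23993 = 33141 - 23993 = 9148$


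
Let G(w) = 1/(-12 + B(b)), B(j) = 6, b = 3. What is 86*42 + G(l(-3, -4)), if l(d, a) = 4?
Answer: 21671/6 ≈ 3611.8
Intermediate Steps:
G(w) = -⅙ (G(w) = 1/(-12 + 6) = 1/(-6) = -⅙)
86*42 + G(l(-3, -4)) = 86*42 - ⅙ = 3612 - ⅙ = 21671/6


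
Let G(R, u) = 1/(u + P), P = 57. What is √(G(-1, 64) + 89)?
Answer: √10770/11 ≈ 9.4344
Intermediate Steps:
G(R, u) = 1/(57 + u) (G(R, u) = 1/(u + 57) = 1/(57 + u))
√(G(-1, 64) + 89) = √(1/(57 + 64) + 89) = √(1/121 + 89) = √(10770/121) = √10770/11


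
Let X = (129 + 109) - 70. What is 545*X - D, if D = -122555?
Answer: 214115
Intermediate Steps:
X = 168 (X = 238 - 70 = 168)
545*X - D = 545*168 - 1*(-122555) = 91560 + 122555 = 214115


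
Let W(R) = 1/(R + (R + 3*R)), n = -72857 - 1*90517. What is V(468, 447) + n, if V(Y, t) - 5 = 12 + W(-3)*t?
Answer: -816934/5 ≈ -1.6339e+5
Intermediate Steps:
n = -163374 (n = -72857 - 90517 = -163374)
W(R) = 1/(5*R) (W(R) = 1/(R + 4*R) = 1/(5*R))
V(Y, t) = 17 - t/15 (V(Y, t) = 5 + (12 + ((1/5)/(-3))*t) = 5 + (12 + ((1/5)*(-1/3))*t) = 5 + (12 - t/15) = 17 - t/15)
V(468, 447) + n = (17 - 1/15*447) - 163374 = (17 - 149/5) - 163374 = -64/5 - 163374 = -816934/5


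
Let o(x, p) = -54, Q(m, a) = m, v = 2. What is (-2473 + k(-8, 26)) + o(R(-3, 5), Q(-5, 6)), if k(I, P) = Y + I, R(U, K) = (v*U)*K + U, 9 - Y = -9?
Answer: -2517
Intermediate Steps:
Y = 18 (Y = 9 - 1*(-9) = 9 + 9 = 18)
R(U, K) = U + 2*K*U (R(U, K) = (2*U)*K + U = 2*K*U + U = U + 2*K*U)
k(I, P) = 18 + I
(-2473 + k(-8, 26)) + o(R(-3, 5), Q(-5, 6)) = (-2473 + (18 - 8)) - 54 = (-2473 + 10) - 54 = -2463 - 54 = -2517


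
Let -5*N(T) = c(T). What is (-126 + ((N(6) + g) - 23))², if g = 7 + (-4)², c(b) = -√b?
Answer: (630 - √6)²/25 ≈ 15753.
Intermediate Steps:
N(T) = √T/5 (N(T) = -(-1)*√T/5 = √T/5)
g = 23 (g = 7 + 16 = 23)
(-126 + ((N(6) + g) - 23))² = (-126 + ((√6/5 + 23) - 23))² = (-126 + ((23 + √6/5) - 23))² = (-126 + √6/5)²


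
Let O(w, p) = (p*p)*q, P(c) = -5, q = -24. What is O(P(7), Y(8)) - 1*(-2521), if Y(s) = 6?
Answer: 1657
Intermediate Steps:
O(w, p) = -24*p² (O(w, p) = (p*p)*(-24) = p²*(-24) = -24*p²)
O(P(7), Y(8)) - 1*(-2521) = -24*6² - 1*(-2521) = -24*36 + 2521 = -864 + 2521 = 1657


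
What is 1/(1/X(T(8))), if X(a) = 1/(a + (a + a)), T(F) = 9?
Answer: 1/27 ≈ 0.037037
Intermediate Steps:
X(a) = 1/(3*a) (X(a) = 1/(a + 2*a) = 1/(3*a))
1/(1/X(T(8))) = 1/(1/((1/3)/9)) = 1/(1/((1/3)*(1/9))) = 1/(1/(1/27)) = 1/27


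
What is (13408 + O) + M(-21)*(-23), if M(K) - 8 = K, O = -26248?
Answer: -12541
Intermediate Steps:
M(K) = 8 + K
(13408 + O) + M(-21)*(-23) = (13408 - 26248) + (8 - 21)*(-23) = -12840 - 13*(-23) = -12840 + 299 = -12541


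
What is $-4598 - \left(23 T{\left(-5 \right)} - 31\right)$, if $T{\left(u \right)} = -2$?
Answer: $-4521$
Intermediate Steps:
$-4598 - \left(23 T{\left(-5 \right)} - 31\right) = -4598 - \left(23 \left(-2\right) - 31\right) = -4598 - \left(-46 - 31\right) = -4598 - -77 = -4598 + 77 = -4521$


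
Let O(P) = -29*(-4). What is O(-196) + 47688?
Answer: 47804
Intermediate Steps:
O(P) = 116
O(-196) + 47688 = 116 + 47688 = 47804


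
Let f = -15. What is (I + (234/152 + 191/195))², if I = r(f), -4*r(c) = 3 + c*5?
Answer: 92471336281/219632400 ≈ 421.03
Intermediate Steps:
r(c) = -¾ - 5*c/4 (r(c) = -(3 + c*5)/4 = -(3 + 5*c)/4 = -¾ - 5*c/4)
I = 18 (I = -¾ - 5/4*(-15) = -¾ + 75/4 = 18)
(I + (234/152 + 191/195))² = (18 + (234/152 + 191/195))² = (18 + (234*(1/152) + 191*(1/195)))² = (18 + (117/76 + 191/195))² = (18 + 37331/14820)² = (304091/14820)² = 92471336281/219632400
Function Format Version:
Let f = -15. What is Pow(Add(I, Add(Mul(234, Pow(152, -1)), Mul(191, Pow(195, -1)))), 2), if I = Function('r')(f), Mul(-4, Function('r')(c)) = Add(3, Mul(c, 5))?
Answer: Rational(92471336281, 219632400) ≈ 421.03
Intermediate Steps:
Function('r')(c) = Add(Rational(-3, 4), Mul(Rational(-5, 4), c)) (Function('r')(c) = Mul(Rational(-1, 4), Add(3, Mul(c, 5))) = Mul(Rational(-1, 4), Add(3, Mul(5, c))) = Add(Rational(-3, 4), Mul(Rational(-5, 4), c)))
I = 18 (I = Add(Rational(-3, 4), Mul(Rational(-5, 4), -15)) = Add(Rational(-3, 4), Rational(75, 4)) = 18)
Pow(Add(I, Add(Mul(234, Pow(152, -1)), Mul(191, Pow(195, -1)))), 2) = Pow(Add(18, Add(Mul(234, Pow(152, -1)), Mul(191, Pow(195, -1)))), 2) = Pow(Add(18, Add(Mul(234, Rational(1, 152)), Mul(191, Rational(1, 195)))), 2) = Pow(Add(18, Add(Rational(117, 76), Rational(191, 195))), 2) = Pow(Add(18, Rational(37331, 14820)), 2) = Pow(Rational(304091, 14820), 2) = Rational(92471336281, 219632400)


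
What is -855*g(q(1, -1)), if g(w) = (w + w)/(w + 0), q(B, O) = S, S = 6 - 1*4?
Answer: -1710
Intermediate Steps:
S = 2 (S = 6 - 4 = 2)
q(B, O) = 2
g(w) = 2 (g(w) = (2*w)/w = 2)
-855*g(q(1, -1)) = -855*2 = -1710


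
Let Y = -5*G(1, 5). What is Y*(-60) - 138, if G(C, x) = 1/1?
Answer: 162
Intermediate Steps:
G(C, x) = 1
Y = -5 (Y = -5*1 = -5)
Y*(-60) - 138 = -5*(-60) - 138 = 300 - 138 = 162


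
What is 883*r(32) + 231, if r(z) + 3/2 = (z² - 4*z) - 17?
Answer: 1550127/2 ≈ 7.7506e+5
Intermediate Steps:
r(z) = -37/2 + z² - 4*z (r(z) = -3/2 + ((z² - 4*z) - 17) = -3/2 + (-17 + z² - 4*z) = -37/2 + z² - 4*z)
883*r(32) + 231 = 883*(-37/2 + 32² - 4*32) + 231 = 883*(-37/2 + 1024 - 128) + 231 = 883*(1755/2) + 231 = 1549665/2 + 231 = 1550127/2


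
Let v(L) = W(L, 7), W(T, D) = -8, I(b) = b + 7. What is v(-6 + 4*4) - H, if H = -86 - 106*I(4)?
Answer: 1244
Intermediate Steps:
I(b) = 7 + b
H = -1252 (H = -86 - 106*(7 + 4) = -86 - 106*11 = -86 - 1166 = -1252)
v(L) = -8
v(-6 + 4*4) - H = -8 - 1*(-1252) = -8 + 1252 = 1244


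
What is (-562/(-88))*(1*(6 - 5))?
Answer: 281/44 ≈ 6.3864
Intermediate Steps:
(-562/(-88))*(1*(6 - 5)) = (-562*(-1/88))*(1*1) = (281/44)*1 = 281/44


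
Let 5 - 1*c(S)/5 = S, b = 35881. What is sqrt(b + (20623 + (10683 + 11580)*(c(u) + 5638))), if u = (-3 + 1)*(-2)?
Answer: sqrt(125686613) ≈ 11211.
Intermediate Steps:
u = 4 (u = -2*(-2) = 4)
c(S) = 25 - 5*S
sqrt(b + (20623 + (10683 + 11580)*(c(u) + 5638))) = sqrt(35881 + (20623 + (10683 + 11580)*((25 - 5*4) + 5638))) = sqrt(35881 + (20623 + 22263*((25 - 20) + 5638))) = sqrt(35881 + (20623 + 22263*(5 + 5638))) = sqrt(35881 + (20623 + 22263*5643)) = sqrt(35881 + (20623 + 125630109)) = sqrt(35881 + 125650732) = sqrt(125686613)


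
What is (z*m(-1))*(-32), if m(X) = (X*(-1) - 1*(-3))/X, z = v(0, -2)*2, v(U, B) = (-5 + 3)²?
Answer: 1024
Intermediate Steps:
v(U, B) = 4 (v(U, B) = (-2)² = 4)
z = 8 (z = 4*2 = 8)
m(X) = (3 - X)/X (m(X) = (-X + 3)/X = (3 - X)/X)
(z*m(-1))*(-32) = (8*((3 - 1*(-1))/(-1)))*(-32) = (8*(-(3 + 1)))*(-32) = (8*(-1*4))*(-32) = (8*(-4))*(-32) = -32*(-32) = 1024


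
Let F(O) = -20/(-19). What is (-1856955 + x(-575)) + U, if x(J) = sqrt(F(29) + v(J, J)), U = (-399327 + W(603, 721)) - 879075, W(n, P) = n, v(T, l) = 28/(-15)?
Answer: -3134754 + 2*I*sqrt(16530)/285 ≈ -3.1348e+6 + 0.90224*I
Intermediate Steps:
v(T, l) = -28/15 (v(T, l) = 28*(-1/15) = -28/15)
F(O) = 20/19 (F(O) = -20*(-1/19) = 20/19)
U = -1277799 (U = (-399327 + 603) - 879075 = -398724 - 879075 = -1277799)
x(J) = 2*I*sqrt(16530)/285 (x(J) = sqrt(20/19 - 28/15) = sqrt(-232/285) = 2*I*sqrt(16530)/285)
(-1856955 + x(-575)) + U = (-1856955 + 2*I*sqrt(16530)/285) - 1277799 = -3134754 + 2*I*sqrt(16530)/285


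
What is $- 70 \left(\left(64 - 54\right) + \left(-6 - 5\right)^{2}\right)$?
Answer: $-9170$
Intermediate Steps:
$- 70 \left(\left(64 - 54\right) + \left(-6 - 5\right)^{2}\right) = - 70 \left(\left(64 - 54\right) + \left(-11\right)^{2}\right) = - 70 \left(10 + 121\right) = \left(-70\right) 131 = -9170$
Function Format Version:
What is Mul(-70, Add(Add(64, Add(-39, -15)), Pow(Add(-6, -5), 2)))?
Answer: -9170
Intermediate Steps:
Mul(-70, Add(Add(64, Add(-39, -15)), Pow(Add(-6, -5), 2))) = Mul(-70, Add(Add(64, -54), Pow(-11, 2))) = Mul(-70, Add(10, 121)) = Mul(-70, 131) = -9170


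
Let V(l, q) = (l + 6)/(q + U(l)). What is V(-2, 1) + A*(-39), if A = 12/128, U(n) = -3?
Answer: -181/32 ≈ -5.6563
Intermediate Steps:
A = 3/32 (A = 12*(1/128) = 3/32 ≈ 0.093750)
V(l, q) = (6 + l)/(-3 + q) (V(l, q) = (l + 6)/(q - 3) = (6 + l)/(-3 + q))
V(-2, 1) + A*(-39) = (6 - 2)/(-3 + 1) + (3/32)*(-39) = 4/(-2) - 117/32 = -½*4 - 117/32 = -2 - 117/32 = -181/32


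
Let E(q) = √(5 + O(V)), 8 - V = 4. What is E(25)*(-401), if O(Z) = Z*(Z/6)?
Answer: -401*√69/3 ≈ -1110.3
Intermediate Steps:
V = 4 (V = 8 - 1*4 = 8 - 4 = 4)
O(Z) = Z²/6 (O(Z) = Z*(Z*(⅙)) = Z*(Z/6) = Z²/6)
E(q) = √69/3 (E(q) = √(5 + (⅙)*4²) = √(5 + (⅙)*16) = √(5 + 8/3) = √(23/3) = √69/3)
E(25)*(-401) = (√69/3)*(-401) = -401*√69/3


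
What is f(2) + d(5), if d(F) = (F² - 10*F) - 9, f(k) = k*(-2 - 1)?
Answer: -40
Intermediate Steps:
f(k) = -3*k (f(k) = k*(-3) = -3*k)
d(F) = -9 + F² - 10*F
f(2) + d(5) = -3*2 + (-9 + 5² - 10*5) = -6 + (-9 + 25 - 50) = -6 - 34 = -40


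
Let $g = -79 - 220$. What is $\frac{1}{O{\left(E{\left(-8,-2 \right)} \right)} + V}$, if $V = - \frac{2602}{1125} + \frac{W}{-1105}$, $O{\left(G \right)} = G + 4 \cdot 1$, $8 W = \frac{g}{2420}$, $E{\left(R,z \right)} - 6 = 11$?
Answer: $\frac{74052000}{1383818987} \approx 0.053513$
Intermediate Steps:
$g = -299$
$E{\left(R,z \right)} = 17$ ($E{\left(R,z \right)} = 6 + 11 = 17$)
$W = - \frac{299}{19360}$ ($W = \frac{\left(-299\right) \frac{1}{2420}}{8} = \frac{1}{8} \left(- \frac{299}{2420}\right) = - \frac{299}{19360} \approx -0.015444$)
$O{\left(G \right)} = 4 + G$ ($O{\left(G \right)} = G + 4 = 4 + G$)
$V = - \frac{171273013}{74052000}$ ($V = - \frac{2602}{1125} - \frac{299}{19360 \left(-1105\right)} = \left(-2602\right) \frac{1}{1125} - - \frac{23}{1645600} = - \frac{2602}{1125} + \frac{23}{1645600} = - \frac{171273013}{74052000} \approx -2.3129$)
$\frac{1}{O{\left(E{\left(-8,-2 \right)} \right)} + V} = \frac{1}{\left(4 + 17\right) - \frac{171273013}{74052000}} = \frac{1}{21 - \frac{171273013}{74052000}} = \frac{1}{\frac{1383818987}{74052000}} = \frac{74052000}{1383818987}$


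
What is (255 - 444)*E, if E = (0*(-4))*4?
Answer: 0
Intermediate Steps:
E = 0 (E = 0*4 = 0)
(255 - 444)*E = (255 - 444)*0 = -189*0 = 0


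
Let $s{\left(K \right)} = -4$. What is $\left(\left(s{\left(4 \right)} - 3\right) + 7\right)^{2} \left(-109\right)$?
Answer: $0$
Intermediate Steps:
$\left(\left(s{\left(4 \right)} - 3\right) + 7\right)^{2} \left(-109\right) = \left(\left(-4 - 3\right) + 7\right)^{2} \left(-109\right) = \left(-7 + 7\right)^{2} \left(-109\right) = 0^{2} \left(-109\right) = 0 \left(-109\right) = 0$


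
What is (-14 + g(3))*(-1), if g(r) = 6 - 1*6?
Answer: 14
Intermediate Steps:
g(r) = 0 (g(r) = 6 - 6 = 0)
(-14 + g(3))*(-1) = (-14 + 0)*(-1) = -14*(-1) = 14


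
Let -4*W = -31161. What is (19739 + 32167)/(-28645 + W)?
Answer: -207624/83419 ≈ -2.4889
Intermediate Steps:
W = 31161/4 (W = -1/4*(-31161) = 31161/4 ≈ 7790.3)
(19739 + 32167)/(-28645 + W) = (19739 + 32167)/(-28645 + 31161/4) = 51906/(-83419/4) = 51906*(-4/83419) = -207624/83419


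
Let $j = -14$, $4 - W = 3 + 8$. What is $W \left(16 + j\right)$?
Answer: $-14$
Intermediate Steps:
$W = -7$ ($W = 4 - \left(3 + 8\right) = 4 - 11 = -7$)
$W \left(16 + j\right) = - 7 \left(16 - 14\right) = \left(-7\right) 2 = -14$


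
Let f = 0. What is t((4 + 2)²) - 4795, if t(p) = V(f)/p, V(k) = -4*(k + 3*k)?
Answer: -4795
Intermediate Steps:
V(k) = -16*k
t(p) = 0 (t(p) = (-16*0)/p = 0/p = 0)
t((4 + 2)²) - 4795 = 0 - 4795 = -4795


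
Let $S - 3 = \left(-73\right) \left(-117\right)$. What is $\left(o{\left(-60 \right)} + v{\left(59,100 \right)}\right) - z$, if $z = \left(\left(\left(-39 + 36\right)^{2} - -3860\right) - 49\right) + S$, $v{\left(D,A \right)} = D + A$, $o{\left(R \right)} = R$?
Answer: $-12265$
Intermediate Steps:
$v{\left(D,A \right)} = A + D$
$S = 8544$ ($S = 3 - -8541 = 3 + 8541 = 8544$)
$z = 12364$ ($z = \left(\left(\left(-39 + 36\right)^{2} - -3860\right) - 49\right) + 8544 = \left(\left(\left(-3\right)^{2} + 3860\right) - 49\right) + 8544 = \left(\left(9 + 3860\right) - 49\right) + 8544 = \left(3869 - 49\right) + 8544 = 3820 + 8544 = 12364$)
$\left(o{\left(-60 \right)} + v{\left(59,100 \right)}\right) - z = \left(-60 + \left(100 + 59\right)\right) - 12364 = \left(-60 + 159\right) - 12364 = 99 - 12364 = -12265$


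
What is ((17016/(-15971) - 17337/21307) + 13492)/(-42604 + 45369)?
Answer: 918121701517/188182635641 ≈ 4.8789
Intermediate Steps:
((17016/(-15971) - 17337/21307) + 13492)/(-42604 + 45369) = ((17016*(-1/15971) - 17337*1/21307) + 13492)/2765 = ((-17016/15971 - 17337/21307) + 13492)*(1/2765) = (-639449139/340294097 + 13492)*(1/2765) = (4590608507585/340294097)*(1/2765) = 918121701517/188182635641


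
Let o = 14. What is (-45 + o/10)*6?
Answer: -1308/5 ≈ -261.60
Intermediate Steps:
(-45 + o/10)*6 = (-45 + 14/10)*6 = (-45 + 14*(⅒))*6 = (-45 + 7/5)*6 = -218/5*6 = -1308/5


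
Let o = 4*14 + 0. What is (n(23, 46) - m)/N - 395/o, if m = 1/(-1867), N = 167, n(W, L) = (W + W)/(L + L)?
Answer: -123104323/17460184 ≈ -7.0506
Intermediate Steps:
n(W, L) = W/L (n(W, L) = (2*W)/((2*L)) = (2*W)*(1/(2*L)) = W/L)
m = -1/1867 ≈ -0.00053562
o = 56 (o = 56 + 0 = 56)
(n(23, 46) - m)/N - 395/o = (23/46 - 1*(-1/1867))/167 - 395/56 = (23*(1/46) + 1/1867)*(1/167) - 395*1/56 = (1/2 + 1/1867)*(1/167) - 395/56 = (1869/3734)*(1/167) - 395/56 = 1869/623578 - 395/56 = -123104323/17460184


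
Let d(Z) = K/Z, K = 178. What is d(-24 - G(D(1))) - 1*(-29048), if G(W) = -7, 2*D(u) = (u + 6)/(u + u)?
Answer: 493638/17 ≈ 29038.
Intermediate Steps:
D(u) = (6 + u)/(4*u) (D(u) = ((u + 6)/(u + u))/2 = ((6 + u)/((2*u)))/2 = ((6 + u)*(1/(2*u)))/2 = ((6 + u)/(2*u))/2 = (6 + u)/(4*u))
d(Z) = 178/Z
d(-24 - G(D(1))) - 1*(-29048) = 178/(-24 - 1*(-7)) - 1*(-29048) = 178/(-24 + 7) + 29048 = 178/(-17) + 29048 = 178*(-1/17) + 29048 = -178/17 + 29048 = 493638/17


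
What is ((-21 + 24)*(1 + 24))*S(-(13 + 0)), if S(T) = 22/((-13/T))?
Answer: 1650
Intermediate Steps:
S(T) = -22*T/13 (S(T) = 22*(-T/13) = -22*T/13)
((-21 + 24)*(1 + 24))*S(-(13 + 0)) = ((-21 + 24)*(1 + 24))*(-(-22)*(13 + 0)/13) = (3*25)*(-(-22)*13/13) = 75*(-22/13*(-13)) = 75*22 = 1650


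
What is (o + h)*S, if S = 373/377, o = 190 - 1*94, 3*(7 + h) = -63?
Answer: 25364/377 ≈ 67.279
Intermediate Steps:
h = -28 (h = -7 + (⅓)*(-63) = -7 - 21 = -28)
o = 96 (o = 190 - 94 = 96)
S = 373/377 (S = 373*(1/377) = 373/377 ≈ 0.98939)
(o + h)*S = (96 - 28)*(373/377) = 68*(373/377) = 25364/377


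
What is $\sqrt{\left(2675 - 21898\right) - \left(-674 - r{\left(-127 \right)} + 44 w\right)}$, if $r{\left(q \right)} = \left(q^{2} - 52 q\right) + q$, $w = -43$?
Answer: $3 \sqrt{661} \approx 77.13$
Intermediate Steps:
$r{\left(q \right)} = q^{2} - 51 q$
$\sqrt{\left(2675 - 21898\right) - \left(-674 - r{\left(-127 \right)} + 44 w\right)} = \sqrt{\left(2675 - 21898\right) - \left(-2566 + 127 \left(-51 - 127\right)\right)} = \sqrt{\left(2675 - 21898\right) + \left(\left(\left(-127\right) \left(-178\right) + \left(-37 + 1892\right)\right) + 711\right)} = \sqrt{-19223 + \left(\left(22606 + 1855\right) + 711\right)} = \sqrt{-19223 + \left(24461 + 711\right)} = \sqrt{-19223 + 25172} = \sqrt{5949} = 3 \sqrt{661}$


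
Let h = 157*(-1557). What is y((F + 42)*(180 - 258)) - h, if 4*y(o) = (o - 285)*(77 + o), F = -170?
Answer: 98559435/4 ≈ 2.4640e+7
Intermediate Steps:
y(o) = (-285 + o)*(77 + o)/4 (y(o) = ((o - 285)*(77 + o))/4 = ((-285 + o)*(77 + o))/4 = (-285 + o)*(77 + o)/4)
h = -244449
y((F + 42)*(180 - 258)) - h = (-21945/4 - 52*(-170 + 42)*(180 - 258) + ((-170 + 42)*(180 - 258))**2/4) - 1*(-244449) = (-21945/4 - (-6656)*(-78) + (-128*(-78))**2/4) + 244449 = (-21945/4 - 52*9984 + (1/4)*9984**2) + 244449 = (-21945/4 - 519168 + (1/4)*99680256) + 244449 = (-21945/4 - 519168 + 24920064) + 244449 = 97581639/4 + 244449 = 98559435/4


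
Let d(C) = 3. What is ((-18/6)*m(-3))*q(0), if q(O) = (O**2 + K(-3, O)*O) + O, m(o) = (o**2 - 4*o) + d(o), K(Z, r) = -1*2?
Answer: 0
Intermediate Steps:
K(Z, r) = -2
m(o) = 3 + o**2 - 4*o (m(o) = (o**2 - 4*o) + 3 = 3 + o**2 - 4*o)
q(O) = O**2 - O (q(O) = (O**2 - 2*O) + O = O**2 - O)
((-18/6)*m(-3))*q(0) = ((-18/6)*(3 + (-3)**2 - 4*(-3)))*(0*(-1 + 0)) = ((-18*1/6)*(3 + 9 + 12))*(0*(-1)) = -3*24*0 = -72*0 = 0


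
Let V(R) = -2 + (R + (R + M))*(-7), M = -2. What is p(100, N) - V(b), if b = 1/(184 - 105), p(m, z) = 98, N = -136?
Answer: 6808/79 ≈ 86.177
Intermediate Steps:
b = 1/79 ≈ 0.012658
V(R) = 12 - 14*R (V(R) = -2 + (R + (R - 2))*(-7) = -2 + (R + (-2 + R))*(-7) = -2 + (-2 + 2*R)*(-7) = -2 + (14 - 14*R) = 12 - 14*R)
p(100, N) - V(b) = 98 - (12 - 14*1/79) = 98 - (12 - 14/79) = 98 - 1*934/79 = 98 - 934/79 = 6808/79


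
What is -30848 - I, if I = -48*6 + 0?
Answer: -30560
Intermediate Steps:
I = -288 (I = -288 + 0 = -288)
-30848 - I = -30848 - 1*(-288) = -30848 + 288 = -30560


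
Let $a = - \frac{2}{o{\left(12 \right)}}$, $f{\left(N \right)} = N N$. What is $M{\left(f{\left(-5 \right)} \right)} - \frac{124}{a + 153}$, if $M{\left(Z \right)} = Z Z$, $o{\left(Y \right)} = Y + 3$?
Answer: $\frac{1431265}{2293} \approx 624.19$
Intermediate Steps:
$f{\left(N \right)} = N^{2}$
$o{\left(Y \right)} = 3 + Y$
$M{\left(Z \right)} = Z^{2}$
$a = - \frac{2}{15}$ ($a = - \frac{2}{3 + 12} = - \frac{2}{15} \approx -0.13333$)
$M{\left(f{\left(-5 \right)} \right)} - \frac{124}{a + 153} = \left(\left(-5\right)^{2}\right)^{2} - \frac{124}{- \frac{2}{15} + 153} = 25^{2} - \frac{124}{\frac{2293}{15}} = 625 - \frac{1860}{2293} = \frac{1431265}{2293}$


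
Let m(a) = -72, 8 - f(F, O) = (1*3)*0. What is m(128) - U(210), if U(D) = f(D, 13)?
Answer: -80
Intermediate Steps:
f(F, O) = 8 (f(F, O) = 8 - 1*3*0 = 8 - 3*0 = 8 - 1*0 = 8 + 0 = 8)
U(D) = 8
m(128) - U(210) = -72 - 1*8 = -72 - 8 = -80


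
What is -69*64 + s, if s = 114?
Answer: -4302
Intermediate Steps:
-69*64 + s = -69*64 + 114 = -4416 + 114 = -4302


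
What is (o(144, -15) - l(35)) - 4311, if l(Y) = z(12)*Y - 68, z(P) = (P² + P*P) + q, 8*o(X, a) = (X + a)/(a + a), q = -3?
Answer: -1137483/80 ≈ -14219.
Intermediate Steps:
o(X, a) = (X + a)/(16*a) (o(X, a) = ((X + a)/(a + a))/8 = ((X + a)/((2*a)))/8 = ((X + a)*(1/(2*a)))/8 = ((X + a)/(2*a))/8 = (X + a)/(16*a))
z(P) = -3 + 2*P² (z(P) = (P² + P*P) - 3 = (P² + P²) - 3 = 2*P² - 3 = -3 + 2*P²)
l(Y) = -68 + 285*Y (l(Y) = (-3 + 2*12²)*Y - 68 = (-3 + 2*144)*Y - 68 = (-3 + 288)*Y - 68 = 285*Y - 68 = -68 + 285*Y)
(o(144, -15) - l(35)) - 4311 = ((1/16)*(144 - 15)/(-15) - (-68 + 285*35)) - 4311 = ((1/16)*(-1/15)*129 - (-68 + 9975)) - 4311 = (-43/80 - 1*9907) - 4311 = (-43/80 - 9907) - 4311 = -792603/80 - 4311 = -1137483/80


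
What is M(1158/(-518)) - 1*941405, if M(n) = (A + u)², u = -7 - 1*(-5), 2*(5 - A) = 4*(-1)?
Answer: -941380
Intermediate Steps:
A = 7 (A = 5 - 2*(-1) = 5 - ½*(-4) = 5 + 2 = 7)
u = -2 (u = -7 + 5 = -2)
M(n) = 25 (M(n) = (7 - 2)² = 5² = 25)
M(1158/(-518)) - 1*941405 = 25 - 1*941405 = 25 - 941405 = -941380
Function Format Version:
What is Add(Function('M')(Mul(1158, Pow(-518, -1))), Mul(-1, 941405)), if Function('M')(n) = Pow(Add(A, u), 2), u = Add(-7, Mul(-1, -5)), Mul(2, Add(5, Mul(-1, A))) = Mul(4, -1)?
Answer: -941380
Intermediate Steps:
A = 7 (A = Add(5, Mul(Rational(-1, 2), Mul(4, -1))) = Add(5, Mul(Rational(-1, 2), -4)) = Add(5, 2) = 7)
u = -2 (u = Add(-7, 5) = -2)
Function('M')(n) = 25 (Function('M')(n) = Pow(Add(7, -2), 2) = Pow(5, 2) = 25)
Add(Function('M')(Mul(1158, Pow(-518, -1))), Mul(-1, 941405)) = Add(25, Mul(-1, 941405)) = Add(25, -941405) = -941380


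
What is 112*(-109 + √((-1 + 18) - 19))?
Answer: -12208 + 112*I*√2 ≈ -12208.0 + 158.39*I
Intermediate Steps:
112*(-109 + √((-1 + 18) - 19)) = 112*(-109 + √(17 - 19)) = 112*(-109 + √(-2)) = 112*(-109 + I*√2) = -12208 + 112*I*√2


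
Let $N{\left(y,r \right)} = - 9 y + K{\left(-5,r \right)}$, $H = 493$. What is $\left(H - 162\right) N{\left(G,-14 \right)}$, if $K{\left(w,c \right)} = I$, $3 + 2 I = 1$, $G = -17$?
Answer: $50312$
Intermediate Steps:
$I = -1$ ($I = - \frac{3}{2} + \frac{1}{2} \cdot 1 = - \frac{3}{2} + \frac{1}{2} = -1$)
$K{\left(w,c \right)} = -1$
$N{\left(y,r \right)} = -1 - 9 y$ ($N{\left(y,r \right)} = - 9 y - 1 = -1 - 9 y$)
$\left(H - 162\right) N{\left(G,-14 \right)} = \left(493 - 162\right) \left(-1 - -153\right) = 331 \left(-1 + 153\right) = 331 \cdot 152 = 50312$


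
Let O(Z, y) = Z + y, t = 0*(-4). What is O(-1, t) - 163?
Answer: -164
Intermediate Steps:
t = 0
O(-1, t) - 163 = (-1 + 0) - 163 = -1 - 163 = -164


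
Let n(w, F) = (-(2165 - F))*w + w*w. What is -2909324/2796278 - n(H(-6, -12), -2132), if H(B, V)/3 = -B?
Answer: 107686007396/1398139 ≈ 77021.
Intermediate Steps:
H(B, V) = -3*B (H(B, V) = 3*(-B) = -3*B)
n(w, F) = w**2 + w*(-2165 + F) (n(w, F) = (-2165 + F)*w + w**2 = w*(-2165 + F) + w**2 = w**2 + w*(-2165 + F))
-2909324/2796278 - n(H(-6, -12), -2132) = -2909324/2796278 - (-3*(-6))*(-2165 - 2132 - 3*(-6)) = -2909324*1/2796278 - 18*(-2165 - 2132 + 18) = -1454662/1398139 - 18*(-4279) = -1454662/1398139 - 1*(-77022) = -1454662/1398139 + 77022 = 107686007396/1398139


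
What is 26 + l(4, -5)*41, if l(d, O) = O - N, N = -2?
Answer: -97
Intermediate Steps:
l(d, O) = 2 + O (l(d, O) = O - 1*(-2) = O + 2 = 2 + O)
26 + l(4, -5)*41 = 26 + (2 - 5)*41 = 26 - 3*41 = 26 - 123 = -97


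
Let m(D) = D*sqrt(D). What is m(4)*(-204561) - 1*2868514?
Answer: -4505002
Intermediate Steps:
m(D) = D**(3/2)
m(4)*(-204561) - 1*2868514 = 4**(3/2)*(-204561) - 1*2868514 = 8*(-204561) - 2868514 = -1636488 - 2868514 = -4505002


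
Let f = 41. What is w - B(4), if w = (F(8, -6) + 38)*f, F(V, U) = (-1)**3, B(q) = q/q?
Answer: 1516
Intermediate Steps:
B(q) = 1
F(V, U) = -1
w = 1517 (w = (-1 + 38)*41 = 37*41 = 1517)
w - B(4) = 1517 - 1*1 = 1517 - 1 = 1516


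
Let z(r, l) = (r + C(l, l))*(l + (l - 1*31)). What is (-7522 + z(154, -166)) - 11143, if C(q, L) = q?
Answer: -14309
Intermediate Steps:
z(r, l) = (-31 + 2*l)*(l + r) (z(r, l) = (r + l)*(l + (l - 1*31)) = (l + r)*(l + (l - 31)) = (l + r)*(l + (-31 + l)) = (l + r)*(-31 + 2*l) = (-31 + 2*l)*(l + r))
(-7522 + z(154, -166)) - 11143 = (-7522 + (-31*(-166) - 31*154 + 2*(-166)² + 2*(-166)*154)) - 11143 = (-7522 + (5146 - 4774 + 2*27556 - 51128)) - 11143 = (-7522 + (5146 - 4774 + 55112 - 51128)) - 11143 = (-7522 + 4356) - 11143 = -3166 - 11143 = -14309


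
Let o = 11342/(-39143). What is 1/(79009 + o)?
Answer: 39143/3092637945 ≈ 1.2657e-5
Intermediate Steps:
o = -11342/39143 (o = 11342*(-1/39143) = -11342/39143 ≈ -0.28976)
1/(79009 + o) = 1/(79009 - 11342/39143) = 1/(3092637945/39143) = 39143/3092637945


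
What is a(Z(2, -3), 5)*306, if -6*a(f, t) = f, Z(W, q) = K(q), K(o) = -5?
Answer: 255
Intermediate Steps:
Z(W, q) = -5
a(f, t) = -f/6
a(Z(2, -3), 5)*306 = -⅙*(-5)*306 = (⅚)*306 = 255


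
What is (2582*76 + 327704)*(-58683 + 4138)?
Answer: -28578089120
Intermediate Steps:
(2582*76 + 327704)*(-58683 + 4138) = (196232 + 327704)*(-54545) = 523936*(-54545) = -28578089120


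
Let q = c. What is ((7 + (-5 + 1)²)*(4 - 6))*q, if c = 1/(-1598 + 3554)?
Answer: -23/978 ≈ -0.023517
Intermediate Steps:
c = 1/1956 ≈ 0.00051125
q = 1/1956 ≈ 0.00051125
((7 + (-5 + 1)²)*(4 - 6))*q = ((7 + (-5 + 1)²)*(4 - 6))*(1/1956) = ((7 + (-4)²)*(-2))*(1/1956) = ((7 + 16)*(-2))*(1/1956) = (23*(-2))*(1/1956) = -46*1/1956 = -23/978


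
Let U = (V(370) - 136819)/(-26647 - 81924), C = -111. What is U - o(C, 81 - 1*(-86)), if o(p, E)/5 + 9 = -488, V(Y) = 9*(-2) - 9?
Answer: 269935781/108571 ≈ 2486.3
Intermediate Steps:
V(Y) = -27 (V(Y) = -18 - 9 = -27)
o(p, E) = -2485 (o(p, E) = -45 + 5*(-488) = -45 - 2440 = -2485)
U = 136846/108571 (U = (-27 - 136819)/(-26647 - 81924) = -136846/(-108571) = -136846*(-1/108571) = 136846/108571 ≈ 1.2604)
U - o(C, 81 - 1*(-86)) = 136846/108571 - 1*(-2485) = 136846/108571 + 2485 = 269935781/108571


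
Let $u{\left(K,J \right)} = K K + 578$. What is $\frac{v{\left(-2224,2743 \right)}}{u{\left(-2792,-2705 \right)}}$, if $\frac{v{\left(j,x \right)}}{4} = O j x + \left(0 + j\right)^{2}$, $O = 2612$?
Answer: $- \frac{31858764416}{3897921} \approx -8173.3$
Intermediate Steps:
$u{\left(K,J \right)} = 578 + K^{2}$ ($u{\left(K,J \right)} = K^{2} + 578 = 578 + K^{2}$)
$v{\left(j,x \right)} = 4 j^{2} + 10448 j x$ ($v{\left(j,x \right)} = 4 \left(2612 j x + \left(0 + j\right)^{2}\right) = 4 \left(2612 j x + j^{2}\right) = 4 \left(j^{2} + 2612 j x\right) = 4 j^{2} + 10448 j x$)
$\frac{v{\left(-2224,2743 \right)}}{u{\left(-2792,-2705 \right)}} = \frac{4 \left(-2224\right) \left(-2224 + 2612 \cdot 2743\right)}{578 + \left(-2792\right)^{2}} = \frac{4 \left(-2224\right) \left(-2224 + 7164716\right)}{578 + 7795264} = \frac{4 \left(-2224\right) 7162492}{7795842} = \left(-63717528832\right) \frac{1}{7795842} = - \frac{31858764416}{3897921}$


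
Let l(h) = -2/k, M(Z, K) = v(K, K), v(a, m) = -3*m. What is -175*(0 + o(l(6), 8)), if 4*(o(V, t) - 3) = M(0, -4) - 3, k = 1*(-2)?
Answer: -3675/4 ≈ -918.75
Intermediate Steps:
k = -2
M(Z, K) = -3*K
l(h) = 1 (l(h) = -2/(-2) = -2*(-1/2) = 1)
o(V, t) = 21/4 (o(V, t) = 3 + (-3*(-4) - 3)/4 = 3 + (12 - 3)/4 = 3 + (1/4)*9 = 3 + 9/4 = 21/4)
-175*(0 + o(l(6), 8)) = -175*(0 + 21/4) = -175*21/4 = -3675/4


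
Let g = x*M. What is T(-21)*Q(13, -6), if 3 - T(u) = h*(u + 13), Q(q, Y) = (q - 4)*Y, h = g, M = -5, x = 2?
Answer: 4158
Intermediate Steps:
g = -10 (g = 2*(-5) = -10)
h = -10
Q(q, Y) = Y*(-4 + q) (Q(q, Y) = (-4 + q)*Y = Y*(-4 + q))
T(u) = 133 + 10*u (T(u) = 3 - (-10)*(u + 13) = 3 - (-10)*(13 + u) = 3 - (-130 - 10*u) = 3 + (130 + 10*u) = 133 + 10*u)
T(-21)*Q(13, -6) = (133 + 10*(-21))*(-6*(-4 + 13)) = (133 - 210)*(-6*9) = -77*(-54) = 4158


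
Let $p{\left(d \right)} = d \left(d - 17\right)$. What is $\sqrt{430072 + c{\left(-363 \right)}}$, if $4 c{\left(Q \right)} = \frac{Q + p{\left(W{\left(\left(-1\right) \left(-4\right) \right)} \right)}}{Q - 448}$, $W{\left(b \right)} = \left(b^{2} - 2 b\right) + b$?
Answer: $\frac{\sqrt{1131469886701}}{1622} \approx 655.8$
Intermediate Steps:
$W{\left(b \right)} = b^{2} - b$
$p{\left(d \right)} = d \left(-17 + d\right)$
$c{\left(Q \right)} = \frac{-60 + Q}{4 \left(-448 + Q\right)}$ ($c{\left(Q \right)} = \frac{\left(Q + \left(-1\right) \left(-4\right) \left(-1 - -4\right) \left(-17 + \left(-1\right) \left(-4\right) \left(-1 - -4\right)\right)\right) \frac{1}{Q - 448}}{4} = \frac{\left(Q + 4 \left(-1 + 4\right) \left(-17 + 4 \left(-1 + 4\right)\right)\right) \frac{1}{-448 + Q}}{4} = \frac{\left(Q + 4 \cdot 3 \left(-17 + 4 \cdot 3\right)\right) \frac{1}{-448 + Q}}{4} = \frac{\left(Q + 12 \left(-17 + 12\right)\right) \frac{1}{-448 + Q}}{4} = \frac{\left(Q + 12 \left(-5\right)\right) \frac{1}{-448 + Q}}{4} = \frac{\left(Q - 60\right) \frac{1}{-448 + Q}}{4} = \frac{\left(-60 + Q\right) \frac{1}{-448 + Q}}{4} = \frac{\frac{1}{-448 + Q} \left(-60 + Q\right)}{4} = \frac{-60 + Q}{4 \left(-448 + Q\right)}$)
$\sqrt{430072 + c{\left(-363 \right)}} = \sqrt{430072 + \frac{-60 - 363}{4 \left(-448 - 363\right)}} = \sqrt{430072 + \frac{1}{4} \frac{1}{-811} \left(-423\right)} = \sqrt{430072 + \frac{1}{4} \left(- \frac{1}{811}\right) \left(-423\right)} = \sqrt{430072 + \frac{423}{3244}} = \sqrt{\frac{1395153991}{3244}} = \frac{\sqrt{1131469886701}}{1622}$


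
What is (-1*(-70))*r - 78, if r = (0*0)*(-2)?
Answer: -78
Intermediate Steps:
r = 0 (r = 0*(-2) = 0)
(-1*(-70))*r - 78 = -1*(-70)*0 - 78 = 70*0 - 78 = 0 - 78 = -78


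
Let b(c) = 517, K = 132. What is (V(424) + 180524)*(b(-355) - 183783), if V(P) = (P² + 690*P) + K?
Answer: -119671231872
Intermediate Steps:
V(P) = 132 + P² + 690*P (V(P) = (P² + 690*P) + 132 = 132 + P² + 690*P)
(V(424) + 180524)*(b(-355) - 183783) = ((132 + 424² + 690*424) + 180524)*(517 - 183783) = ((132 + 179776 + 292560) + 180524)*(-183266) = (472468 + 180524)*(-183266) = 652992*(-183266) = -119671231872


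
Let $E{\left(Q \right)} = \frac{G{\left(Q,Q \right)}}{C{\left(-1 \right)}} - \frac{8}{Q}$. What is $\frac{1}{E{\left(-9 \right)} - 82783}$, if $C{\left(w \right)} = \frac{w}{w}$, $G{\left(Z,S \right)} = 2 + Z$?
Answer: $- \frac{9}{745102} \approx -1.2079 \cdot 10^{-5}$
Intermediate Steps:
$C{\left(w \right)} = 1$
$E{\left(Q \right)} = 2 + Q - \frac{8}{Q}$ ($E{\left(Q \right)} = \frac{2 + Q}{1} - \frac{8}{Q} = \left(2 + Q\right) 1 - \frac{8}{Q} = \left(2 + Q\right) - \frac{8}{Q} = 2 + Q - \frac{8}{Q}$)
$\frac{1}{E{\left(-9 \right)} - 82783} = \frac{1}{\left(2 - 9 - \frac{8}{-9}\right) - 82783} = \frac{1}{\left(2 - 9 - - \frac{8}{9}\right) - 82783} = \frac{1}{\left(2 - 9 + \frac{8}{9}\right) - 82783} = \frac{1}{- \frac{55}{9} - 82783} = \frac{1}{- \frac{745102}{9}} = - \frac{9}{745102}$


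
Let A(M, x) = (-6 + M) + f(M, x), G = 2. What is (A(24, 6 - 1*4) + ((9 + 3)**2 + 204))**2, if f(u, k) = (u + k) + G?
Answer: 155236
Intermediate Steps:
f(u, k) = 2 + k + u (f(u, k) = (u + k) + 2 = (k + u) + 2 = 2 + k + u)
A(M, x) = -4 + x + 2*M (A(M, x) = (-6 + M) + (2 + x + M) = (-6 + M) + (2 + M + x) = -4 + x + 2*M)
(A(24, 6 - 1*4) + ((9 + 3)**2 + 204))**2 = ((-4 + (6 - 1*4) + 2*24) + ((9 + 3)**2 + 204))**2 = ((-4 + (6 - 4) + 48) + (12**2 + 204))**2 = ((-4 + 2 + 48) + (144 + 204))**2 = (46 + 348)**2 = 394**2 = 155236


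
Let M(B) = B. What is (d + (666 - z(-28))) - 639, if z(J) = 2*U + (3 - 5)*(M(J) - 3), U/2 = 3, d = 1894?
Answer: 1847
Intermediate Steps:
U = 6 (U = 2*3 = 6)
z(J) = 18 - 2*J (z(J) = 2*6 + (3 - 5)*(J - 3) = 12 - 2*(-3 + J) = 12 + (6 - 2*J) = 18 - 2*J)
(d + (666 - z(-28))) - 639 = (1894 + (666 - (18 - 2*(-28)))) - 639 = (1894 + (666 - (18 + 56))) - 639 = (1894 + (666 - 1*74)) - 639 = (1894 + (666 - 74)) - 639 = (1894 + 592) - 639 = 2486 - 639 = 1847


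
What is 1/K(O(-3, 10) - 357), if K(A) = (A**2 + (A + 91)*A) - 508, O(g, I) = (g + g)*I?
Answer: 1/309323 ≈ 3.2329e-6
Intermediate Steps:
O(g, I) = 2*I*g (O(g, I) = (2*g)*I = 2*I*g)
K(A) = -508 + A**2 + A*(91 + A) (K(A) = (A**2 + (91 + A)*A) - 508 = (A**2 + A*(91 + A)) - 508 = -508 + A**2 + A*(91 + A))
1/K(O(-3, 10) - 357) = 1/(-508 + 2*(2*10*(-3) - 357)**2 + 91*(2*10*(-3) - 357)) = 1/(-508 + 2*(-60 - 357)**2 + 91*(-60 - 357)) = 1/(-508 + 2*(-417)**2 + 91*(-417)) = 1/(-508 + 2*173889 - 37947) = 1/(-508 + 347778 - 37947) = 1/309323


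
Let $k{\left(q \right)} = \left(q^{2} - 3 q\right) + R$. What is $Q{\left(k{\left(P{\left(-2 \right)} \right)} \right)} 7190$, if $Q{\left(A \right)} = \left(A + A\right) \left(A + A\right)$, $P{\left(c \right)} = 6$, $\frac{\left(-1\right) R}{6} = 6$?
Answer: $9318240$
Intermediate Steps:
$R = -36$ ($R = \left(-6\right) 6 = -36$)
$k{\left(q \right)} = -36 + q^{2} - 3 q$ ($k{\left(q \right)} = \left(q^{2} - 3 q\right) - 36 = -36 + q^{2} - 3 q$)
$Q{\left(A \right)} = 4 A^{2}$ ($Q{\left(A \right)} = 2 A 2 A = 4 A^{2}$)
$Q{\left(k{\left(P{\left(-2 \right)} \right)} \right)} 7190 = 4 \left(-36 + 6^{2} - 18\right)^{2} \cdot 7190 = 4 \left(-36 + 36 - 18\right)^{2} \cdot 7190 = 4 \left(-18\right)^{2} \cdot 7190 = 4 \cdot 324 \cdot 7190 = 1296 \cdot 7190 = 9318240$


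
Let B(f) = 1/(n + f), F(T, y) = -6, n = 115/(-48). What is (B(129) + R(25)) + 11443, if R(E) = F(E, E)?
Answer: 69502697/6077 ≈ 11437.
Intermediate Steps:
n = -115/48 (n = 115*(-1/48) = -115/48 ≈ -2.3958)
R(E) = -6
B(f) = 1/(-115/48 + f)
(B(129) + R(25)) + 11443 = (48/(-115 + 48*129) - 6) + 11443 = (48/(-115 + 6192) - 6) + 11443 = (48/6077 - 6) + 11443 = -36414/6077 + 11443 = 69502697/6077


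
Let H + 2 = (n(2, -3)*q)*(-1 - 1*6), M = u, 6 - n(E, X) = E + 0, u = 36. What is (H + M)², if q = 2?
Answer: 484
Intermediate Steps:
n(E, X) = 6 - E (n(E, X) = 6 - (E + 0) = 6 - E)
M = 36
H = -58 (H = -2 + ((6 - 1*2)*2)*(-1 - 1*6) = -2 + ((6 - 2)*2)*(-1 - 6) = -2 + (4*2)*(-7) = -2 + 8*(-7) = -2 - 56 = -58)
(H + M)² = (-58 + 36)² = (-22)² = 484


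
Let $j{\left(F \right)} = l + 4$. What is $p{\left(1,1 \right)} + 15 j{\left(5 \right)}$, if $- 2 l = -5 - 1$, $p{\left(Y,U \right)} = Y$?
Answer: $106$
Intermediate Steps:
$l = 3$ ($l = - \frac{-5 - 1}{2} = \left(- \frac{1}{2}\right) \left(-6\right) = 3$)
$j{\left(F \right)} = 7$ ($j{\left(F \right)} = 3 + 4 = 7$)
$p{\left(1,1 \right)} + 15 j{\left(5 \right)} = 1 + 15 \cdot 7 = 1 + 105 = 106$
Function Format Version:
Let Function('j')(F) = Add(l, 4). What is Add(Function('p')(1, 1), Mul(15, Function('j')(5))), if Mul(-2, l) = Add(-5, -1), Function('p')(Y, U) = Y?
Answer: 106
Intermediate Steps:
l = 3 (l = Mul(Rational(-1, 2), Add(-5, -1)) = Mul(Rational(-1, 2), -6) = 3)
Function('j')(F) = 7 (Function('j')(F) = Add(3, 4) = 7)
Add(Function('p')(1, 1), Mul(15, Function('j')(5))) = Add(1, Mul(15, 7)) = Add(1, 105) = 106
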